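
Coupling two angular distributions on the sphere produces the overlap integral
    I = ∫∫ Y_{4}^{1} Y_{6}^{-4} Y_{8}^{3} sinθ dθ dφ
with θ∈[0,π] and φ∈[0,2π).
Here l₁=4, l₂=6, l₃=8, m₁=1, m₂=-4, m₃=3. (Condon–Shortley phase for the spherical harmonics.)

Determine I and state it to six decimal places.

Rules hold: Σm=0, L=18 even, 2≤8≤10.
N = 9·13·17 = 1989
Δ = 2!·6!·10!/19! = 1/23279256
Racah Σ t=0..2: t=0:+1/1658880 t=1:−1/518400 t=2:+1/1658880 = -1/1382400
⇒ 3j(4 6 8; 0 0 0)² = 504/46189, sgn -1
Racah Σ t=0..2: t=0:+1/5806080 t=1:−1/17418240 t=2:+1/870912000 = 101/870912000
⇒ 3j(4 6 8; 1 -4 3)² = 10201/705432, sgn -1
4πI² = N·(3j₀)²·(3jₘ)² = 275427/877591
I = +1·√(0.313844/4π) = 0.15803462

0.158035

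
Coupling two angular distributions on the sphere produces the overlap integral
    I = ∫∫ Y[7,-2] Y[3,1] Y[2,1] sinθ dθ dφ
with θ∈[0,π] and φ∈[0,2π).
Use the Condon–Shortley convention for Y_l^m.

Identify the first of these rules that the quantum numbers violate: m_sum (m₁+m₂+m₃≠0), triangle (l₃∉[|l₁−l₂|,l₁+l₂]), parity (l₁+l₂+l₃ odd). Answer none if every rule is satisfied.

triangle

azimuthal sum: -2 + 1 + 1 = 0  ✓
4 ≤ 2 ≤ 10 (triangle on l)  ✗
L = 7 + 3 + 2 = 12 (even)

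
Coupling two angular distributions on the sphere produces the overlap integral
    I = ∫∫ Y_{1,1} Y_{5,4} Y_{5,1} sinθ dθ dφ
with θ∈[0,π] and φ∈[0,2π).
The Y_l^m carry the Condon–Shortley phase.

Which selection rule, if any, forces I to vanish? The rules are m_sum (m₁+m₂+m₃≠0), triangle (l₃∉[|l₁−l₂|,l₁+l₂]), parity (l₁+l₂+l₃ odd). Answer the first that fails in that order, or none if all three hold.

m_sum

Σmᵢ = 6  ✗
l₃∈[|l₁−l₂|,l₁+l₂]=[4,6], have l₃=5
Σlᵢ = 11 ⇒ odd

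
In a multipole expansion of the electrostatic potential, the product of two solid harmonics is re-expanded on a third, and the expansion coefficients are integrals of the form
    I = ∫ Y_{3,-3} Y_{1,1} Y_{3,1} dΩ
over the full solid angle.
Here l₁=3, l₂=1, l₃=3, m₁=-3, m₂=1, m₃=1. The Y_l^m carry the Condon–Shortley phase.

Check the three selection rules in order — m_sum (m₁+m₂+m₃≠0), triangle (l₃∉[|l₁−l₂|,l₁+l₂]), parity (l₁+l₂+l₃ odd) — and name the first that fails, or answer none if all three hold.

Σmᵢ = -1  ✗
l₃∈[|l₁−l₂|,l₁+l₂]=[2,4], have l₃=3
Σlᵢ = 7 ⇒ odd

m_sum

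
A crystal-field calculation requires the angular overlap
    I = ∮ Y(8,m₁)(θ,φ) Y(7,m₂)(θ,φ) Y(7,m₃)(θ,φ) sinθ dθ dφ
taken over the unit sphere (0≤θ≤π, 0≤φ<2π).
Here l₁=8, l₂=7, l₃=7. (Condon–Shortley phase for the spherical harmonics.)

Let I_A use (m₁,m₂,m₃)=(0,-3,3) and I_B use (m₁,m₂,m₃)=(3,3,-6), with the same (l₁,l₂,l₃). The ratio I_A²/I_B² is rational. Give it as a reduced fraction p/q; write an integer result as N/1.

l's match ⇒ only the (l;m) 3-j factors differ between A and B.
A: triangle coeff Δ(8,7,7) = 1/22086194130; Σ_t [0,4]: t=0:+1/78033715200 t=1:−1/914457600 t=2:+1/99532800 t=3:−1/62208000 t=4:+1/238878720 = -3421/1170505728000; (3j)²=96721/20281170 [(8 7 7; 0 -3 3)], sign=-1
B: triangle coeff Δ(8,7,7) = 1/22086194130; Σ_t [4,5]: t=4:+1/2090188800 t=5:−1/3483648000 = 1/5225472000; (3j)²=32/7429 [(8 7 7; 3 3 -6)], sign=-1
I_A²/I_B² = (96721/20281170)/(32/7429) = 96721/87360

96721/87360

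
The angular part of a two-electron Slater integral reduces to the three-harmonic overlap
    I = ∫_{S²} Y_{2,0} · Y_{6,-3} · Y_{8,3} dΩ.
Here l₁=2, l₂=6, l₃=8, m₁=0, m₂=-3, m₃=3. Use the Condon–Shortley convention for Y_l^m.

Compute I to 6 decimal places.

Rules hold: Σm=0, L=16 even, 4≤8≤8.
N = 5·13·17 = 1105
Δ = 0!·4!·12!/17! = 1/30940
Racah Σ t=0..0: t=0:+1/2073600 = 1/2073600
⇒ 3j(2 6 8; 0 0 0)² = 28/1105, sgn +1
Racah Σ t=0..0: t=0:+1/8709120 = 1/8709120
⇒ 3j(2 6 8; 0 -3 3)² = 55/3094, sgn -1
4πI² = N·(3j₀)²·(3jₘ)² = 110/221
I = -1·√(0.497738/4π) = -0.19901934

-0.199019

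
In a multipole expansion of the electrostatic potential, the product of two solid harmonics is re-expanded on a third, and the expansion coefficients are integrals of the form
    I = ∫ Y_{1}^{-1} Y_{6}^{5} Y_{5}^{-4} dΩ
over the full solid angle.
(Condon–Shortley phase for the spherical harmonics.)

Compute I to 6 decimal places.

m-sum 0 ✓  L=12 even ✓  5≤5≤7 ✓
Π(2lᵢ+1) = 3×13×11 = 429
triangle coeff Δ(1,6,5) = 1/858
Σ_t [1,1]: t=1:−1/14400 = -1/14400
(3j)²=6/143 [(1 6 5; 0 0 0)], sign=+1
Σ_t [2,2]: t=2:+1/725760 = 1/725760
(3j)²=5/78 [(1 6 5; -1 5 -4)], sign=-1
⇒ 4πI² = 15/13
I = (-1)√(15/13/(4π)) = -0.30301841

-0.303018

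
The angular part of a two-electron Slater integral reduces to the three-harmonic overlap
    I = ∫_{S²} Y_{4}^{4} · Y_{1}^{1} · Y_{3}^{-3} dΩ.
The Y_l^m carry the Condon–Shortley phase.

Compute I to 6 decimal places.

Σmᵢ = 2 ≠ 0, so the φ-integral vanishes; I = 0

0.000000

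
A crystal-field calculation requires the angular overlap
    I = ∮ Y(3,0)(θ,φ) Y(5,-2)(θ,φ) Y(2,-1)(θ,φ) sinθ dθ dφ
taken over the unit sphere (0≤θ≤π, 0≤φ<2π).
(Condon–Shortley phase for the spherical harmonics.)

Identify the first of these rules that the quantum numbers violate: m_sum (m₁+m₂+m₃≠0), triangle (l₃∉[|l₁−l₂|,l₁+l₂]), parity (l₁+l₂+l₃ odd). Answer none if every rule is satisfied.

m_sum

Σmᵢ = -3  ✗
l₃∈[|l₁−l₂|,l₁+l₂]=[2,8], have l₃=2
Σlᵢ = 10 ⇒ even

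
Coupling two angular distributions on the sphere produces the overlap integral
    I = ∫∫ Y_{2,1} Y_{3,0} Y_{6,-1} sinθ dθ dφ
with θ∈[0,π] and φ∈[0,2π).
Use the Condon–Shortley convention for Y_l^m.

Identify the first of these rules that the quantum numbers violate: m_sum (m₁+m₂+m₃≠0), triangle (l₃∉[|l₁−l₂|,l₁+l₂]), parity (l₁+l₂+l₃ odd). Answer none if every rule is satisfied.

triangle

m₁+m₂+m₃ = 1 + 0 − 1 = 0  ✓
triangle: |2−3|=1 ≤ l₃=6 ≤ 2+3=5  ✗
parity: l₁+l₂+l₃ = 11 is odd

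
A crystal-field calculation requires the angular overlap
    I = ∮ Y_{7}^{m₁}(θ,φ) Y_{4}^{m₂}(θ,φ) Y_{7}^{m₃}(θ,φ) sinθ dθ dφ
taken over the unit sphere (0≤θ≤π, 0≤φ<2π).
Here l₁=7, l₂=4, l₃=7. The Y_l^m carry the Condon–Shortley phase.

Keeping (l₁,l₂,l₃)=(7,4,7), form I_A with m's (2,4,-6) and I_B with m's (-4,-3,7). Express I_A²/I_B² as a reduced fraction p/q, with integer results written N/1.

50/77

Same 7,4,7: normalisation and zero-m 3j drop out of the ratio.
A: Δ: 4! 10! 4! / 19! → 1/58198140; sum: t=4:+1/209018880 = 1/209018880; 3j²(7 4 7; 2 4 -6) = Δ·Π!·Σ² = 25/5814  (sign -1)
B: Δ: 4! 10! 4! / 19! → 1/58198140; sum: t=1:−1/522547200 = -1/522547200; 3j²(7 4 7; -4 -3 7) = Δ·Π!·Σ² = 77/11628  (sign -1)
I_A²/I_B² = (25/5814)/(77/11628) = 50/77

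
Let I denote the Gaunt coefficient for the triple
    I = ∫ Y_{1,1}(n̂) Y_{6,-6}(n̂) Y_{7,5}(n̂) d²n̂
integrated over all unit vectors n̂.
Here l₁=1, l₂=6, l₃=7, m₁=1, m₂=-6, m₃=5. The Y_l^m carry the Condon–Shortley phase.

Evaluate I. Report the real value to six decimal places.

-0.034990

Rules hold: Σm=0, L=14 even, 5≤7≤7.
N = 3·13·15 = 585
Δ = 0!·2!·12!/15! = 1/1365
Racah Σ t=0..0: t=0:+1/518400 = 1/518400
⇒ 3j(1 6 7; 0 0 0)² = 7/195, sgn -1
Racah Σ t=0..0: t=0:+1/958003200 = 1/958003200
⇒ 3j(1 6 7; 1 -6 5)² = 1/1365, sgn +1
4πI² = N·(3j₀)²·(3jₘ)² = 1/65
I = -1·√(0.0153846/4π) = -0.03498955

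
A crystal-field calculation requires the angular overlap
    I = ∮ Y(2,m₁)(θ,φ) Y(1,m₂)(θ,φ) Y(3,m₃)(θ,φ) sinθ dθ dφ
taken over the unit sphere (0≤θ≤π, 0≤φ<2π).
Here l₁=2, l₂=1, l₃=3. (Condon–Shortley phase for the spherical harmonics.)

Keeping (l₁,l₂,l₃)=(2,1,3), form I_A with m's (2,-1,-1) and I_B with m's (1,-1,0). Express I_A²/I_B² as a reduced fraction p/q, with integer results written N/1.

Same 2,1,3: normalisation and zero-m 3j drop out of the ratio.
A: Δ: 0! 4! 2! / 7! → 1/105; sum: t=0:+1/48 = 1/48; 3j²(2 1 3; 2 -1 -1) = Δ·Π!·Σ² = 1/105  (sign +1)
B: Δ: 0! 4! 2! / 7! → 1/105; sum: t=0:+1/12 = 1/12; 3j²(2 1 3; 1 -1 0) = Δ·Π!·Σ² = 1/35  (sign -1)
I_A²/I_B² = (1/105)/(1/35) = 1/3

1/3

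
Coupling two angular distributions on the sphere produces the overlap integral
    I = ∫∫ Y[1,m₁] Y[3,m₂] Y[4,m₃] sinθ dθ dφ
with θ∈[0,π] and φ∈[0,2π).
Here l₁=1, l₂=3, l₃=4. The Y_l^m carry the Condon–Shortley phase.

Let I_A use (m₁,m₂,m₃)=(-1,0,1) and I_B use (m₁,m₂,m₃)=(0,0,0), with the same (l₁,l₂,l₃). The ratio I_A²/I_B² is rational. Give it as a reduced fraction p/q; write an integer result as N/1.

5/8

Shared (l₁,l₂,l₃)=(1,3,4): N and (l;000)² cancel in I_A²/I_B².
A: Δ = 0!·2!·6!/9! = 1/252; Racah Σ t=0..0: t=0:+1/72 = 1/72; ⇒ 3j(1 3 4; -1 0 1)² = 5/126, sgn -1
B: Δ = 0!·2!·6!/9! = 1/252; Racah Σ t=0..0: t=0:+1/36 = 1/36; ⇒ 3j(1 3 4; 0 0 0)² = 4/63, sgn +1
I_A²/I_B² = (5/126)/(4/63) = 5/8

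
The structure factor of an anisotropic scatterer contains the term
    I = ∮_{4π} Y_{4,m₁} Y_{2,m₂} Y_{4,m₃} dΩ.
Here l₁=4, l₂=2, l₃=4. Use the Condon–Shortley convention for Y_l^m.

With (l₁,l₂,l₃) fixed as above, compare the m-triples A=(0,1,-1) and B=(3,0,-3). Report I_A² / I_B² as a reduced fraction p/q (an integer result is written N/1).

30/49

l's match ⇒ only the (l;m) 3-j factors differ between A and B.
A: triangle coeff Δ(4,2,4) = 1/13860; Σ_t [1,2]: t=1:−1/72 t=2:+1/96 = -1/288; (3j)²=1/462 [(4 2 4; 0 1 -1)], sign=+1
B: triangle coeff Δ(4,2,4) = 1/13860; Σ_t [0,1]: t=0:+1/480 t=1:−1/720 = 1/1440; (3j)²=7/1980 [(4 2 4; 3 0 -3)], sign=-1
I_A²/I_B² = (1/462)/(7/1980) = 30/49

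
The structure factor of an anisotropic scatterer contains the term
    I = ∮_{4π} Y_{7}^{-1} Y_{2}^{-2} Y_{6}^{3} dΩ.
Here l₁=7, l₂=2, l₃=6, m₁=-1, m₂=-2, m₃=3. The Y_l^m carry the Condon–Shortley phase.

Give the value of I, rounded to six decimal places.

Σlᵢ=15 odd — θ-integrand is odd under cosθ→−cosθ; I=0

0.000000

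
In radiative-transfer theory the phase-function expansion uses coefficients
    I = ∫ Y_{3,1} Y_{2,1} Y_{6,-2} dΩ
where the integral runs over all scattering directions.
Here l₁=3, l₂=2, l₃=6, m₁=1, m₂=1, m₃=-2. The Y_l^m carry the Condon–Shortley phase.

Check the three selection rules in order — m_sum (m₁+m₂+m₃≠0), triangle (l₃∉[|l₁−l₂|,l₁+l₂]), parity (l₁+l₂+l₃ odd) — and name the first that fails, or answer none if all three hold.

triangle

Σmᵢ = 0  ✓
l₃∈[|l₁−l₂|,l₁+l₂]=[1,5], have l₃=6  ✗
Σlᵢ = 11 ⇒ odd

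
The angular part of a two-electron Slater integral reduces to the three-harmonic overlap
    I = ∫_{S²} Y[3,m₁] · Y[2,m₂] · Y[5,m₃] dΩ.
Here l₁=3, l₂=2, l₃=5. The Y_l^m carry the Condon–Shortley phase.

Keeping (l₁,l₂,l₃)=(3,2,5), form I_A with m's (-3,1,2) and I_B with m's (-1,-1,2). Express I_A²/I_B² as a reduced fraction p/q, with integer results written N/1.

Same 3,2,5: normalisation and zero-m 3j drop out of the ratio.
A: Δ: 0! 6! 4! / 11! → 1/2310; sum: t=0:+1/4320 = 1/4320; 3j²(3 2 5; -3 1 2) = Δ·Π!·Σ² = 1/330  (sign -1)
B: Δ: 0! 6! 4! / 11! → 1/2310; sum: t=0:+1/288 = 1/288; 3j²(3 2 5; -1 -1 2) = Δ·Π!·Σ² = 1/22  (sign -1)
I_A²/I_B² = (1/330)/(1/22) = 1/15

1/15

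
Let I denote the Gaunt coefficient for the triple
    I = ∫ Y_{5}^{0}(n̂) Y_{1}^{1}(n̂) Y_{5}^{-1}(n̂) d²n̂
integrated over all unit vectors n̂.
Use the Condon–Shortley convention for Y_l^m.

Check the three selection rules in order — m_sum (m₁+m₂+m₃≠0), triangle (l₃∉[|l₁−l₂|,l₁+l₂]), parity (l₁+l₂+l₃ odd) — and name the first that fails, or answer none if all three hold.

azimuthal sum: 0 + 1 − 1 = 0  ✓
4 ≤ 5 ≤ 6 (triangle on l)  ✓
L = 5 + 1 + 5 = 11 (odd)  ✗

parity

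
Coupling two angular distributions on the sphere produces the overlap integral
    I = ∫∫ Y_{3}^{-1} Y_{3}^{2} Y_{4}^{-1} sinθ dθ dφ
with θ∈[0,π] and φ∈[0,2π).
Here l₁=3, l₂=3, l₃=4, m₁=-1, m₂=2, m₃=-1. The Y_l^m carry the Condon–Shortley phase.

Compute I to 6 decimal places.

Checks pass: Σm=0; 10 even; l₃=4∈[0,6].
(2·3+1)(2·3+1)(2·4+1) = 441
Δ: 2! 4! 4! / 11! → 1/34650
sum: t=0:+1/72 t=1:−1/16 t=2:+1/72 = -5/144
3j²(3 3 4; 0 0 0) = Δ·Π!·Σ² = 2/77  (sign -1)
sum: t=1:−1/144 t=2:+1/48 = 1/72
3j²(3 3 4; -1 2 -1) = Δ·Π!·Σ² = 16/693  (sign -1)
combine: 4πI² = 441·2/77·16/693 = 32/121
take √, sign +1: I = 0.14506992

0.145070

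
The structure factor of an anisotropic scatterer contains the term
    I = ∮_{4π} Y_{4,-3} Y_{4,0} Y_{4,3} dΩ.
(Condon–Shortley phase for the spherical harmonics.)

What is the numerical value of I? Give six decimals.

0.159788

Rules hold: Σm=0, L=12 even, 0≤4≤8.
N = 9·9·9 = 729
Δ = 4!·4!·4!/13! = 1/450450
Racah Σ t=0..4: t=0:+1/13824 t=1:−1/216 t=2:+1/64 t=3:−1/216 t=4:+1/13824 = 5/768
⇒ 3j(4 4 4; 0 0 0)² = 18/1001, sgn +1
Racah Σ t=3..4: t=3:−1/864 t=4:+1/3456 = -1/1152
⇒ 3j(4 4 4; -3 0 3)² = 7/286, sgn +1
4πI² = N·(3j₀)²·(3jₘ)² = 6561/20449
I = +1·√(0.320847/4π) = 0.15978796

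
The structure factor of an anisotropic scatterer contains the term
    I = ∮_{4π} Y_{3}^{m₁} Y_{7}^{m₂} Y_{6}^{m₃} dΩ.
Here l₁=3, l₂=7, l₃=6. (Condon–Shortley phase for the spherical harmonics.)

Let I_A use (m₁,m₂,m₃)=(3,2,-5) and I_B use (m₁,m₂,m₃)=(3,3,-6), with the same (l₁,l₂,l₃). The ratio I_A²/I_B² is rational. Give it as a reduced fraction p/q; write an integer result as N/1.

l's match ⇒ only the (l;m) 3-j factors differ between A and B.
A: triangle coeff Δ(3,7,6) = 1/2042040; Σ_t [0,0]: t=0:+1/17418240 = 1/17418240; (3j)²=25/12376 [(3 7 6; 3 2 -5)], sign=-1
B: triangle coeff Δ(3,7,6) = 1/2042040; Σ_t [0,0]: t=0:+1/174182400 = 1/174182400; (3j)²=3/6188 [(3 7 6; 3 3 -6)], sign=+1
I_A²/I_B² = (25/12376)/(3/6188) = 25/6

25/6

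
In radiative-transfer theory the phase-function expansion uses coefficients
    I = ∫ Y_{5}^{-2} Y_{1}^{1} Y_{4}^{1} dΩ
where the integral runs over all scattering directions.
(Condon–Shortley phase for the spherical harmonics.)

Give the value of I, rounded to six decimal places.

0.225034

Checks pass: Σm=0; 10 even; l₃=4∈[4,6].
(2·5+1)(2·1+1)(2·4+1) = 297
Δ: 2! 8! 0! / 11! → 1/495
sum: t=1:−1/576 = -1/576
3j²(5 1 4; 0 0 0) = Δ·Π!·Σ² = 5/99  (sign -1)
sum: t=2:+1/1440 = 1/1440
3j²(5 1 4; -2 1 1) = Δ·Π!·Σ² = 7/165  (sign -1)
combine: 4πI² = 297·5/99·7/165 = 7/11
take √, sign +1: I = 0.22503380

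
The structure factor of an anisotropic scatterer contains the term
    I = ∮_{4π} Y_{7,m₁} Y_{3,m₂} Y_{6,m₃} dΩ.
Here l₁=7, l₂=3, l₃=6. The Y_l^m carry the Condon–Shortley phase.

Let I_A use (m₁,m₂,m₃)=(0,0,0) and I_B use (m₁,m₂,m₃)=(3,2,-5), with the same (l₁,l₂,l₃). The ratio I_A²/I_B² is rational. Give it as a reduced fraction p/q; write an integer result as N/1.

l's match ⇒ only the (l;m) 3-j factors differ between A and B.
A: triangle coeff Δ(7,3,6) = 1/2042040; Σ_t [1,3]: t=1:−1/207360 t=2:+1/57600 t=3:−1/207360 = 1/129600; (3j)²=168/12155 [(7 3 6; 0 0 0)], sign=+1
B: triangle coeff Δ(7,3,6) = 1/2042040; Σ_t [3,4]: t=3:−1/4354560 t=4:+1/87091200 = -19/87091200; (3j)²=361/37128 [(7 3 6; 3 2 -5)], sign=+1
I_A²/I_B² = (168/12155)/(361/37128) = 28224/19855

28224/19855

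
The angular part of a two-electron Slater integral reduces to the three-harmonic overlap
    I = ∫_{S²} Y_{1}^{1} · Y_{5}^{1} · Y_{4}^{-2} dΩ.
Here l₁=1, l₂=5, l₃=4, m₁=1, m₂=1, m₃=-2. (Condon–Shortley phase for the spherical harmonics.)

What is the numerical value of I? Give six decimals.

-0.120286

m-sum 0 ✓  L=10 even ✓  4≤4≤6 ✓
Π(2lᵢ+1) = 3×11×9 = 297
triangle coeff Δ(1,5,4) = 1/495
Σ_t [1,1]: t=1:−1/576 = -1/576
(3j)²=5/99 [(1 5 4; 0 0 0)], sign=-1
Σ_t [0,0]: t=0:+1/2880 = 1/2880
(3j)²=2/165 [(1 5 4; 1 1 -2)], sign=+1
⇒ 4πI² = 2/11
I = (-1)√(2/11/(4π)) = -0.12028562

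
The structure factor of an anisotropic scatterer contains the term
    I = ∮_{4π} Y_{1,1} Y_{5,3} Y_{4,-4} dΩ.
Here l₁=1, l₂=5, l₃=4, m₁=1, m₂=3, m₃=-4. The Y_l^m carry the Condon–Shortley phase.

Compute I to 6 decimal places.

m-sum 0 ✓  L=10 even ✓  4≤4≤6 ✓
Π(2lᵢ+1) = 3×11×9 = 297
triangle coeff Δ(1,5,4) = 1/495
Σ_t [1,1]: t=1:−1/576 = -1/576
(3j)²=5/99 [(1 5 4; 0 0 0)], sign=-1
Σ_t [0,0]: t=0:+1/80640 = 1/80640
(3j)²=1/495 [(1 5 4; 1 3 -4)], sign=+1
⇒ 4πI² = 1/33
I = (-1)√(1/33/(4π)) = -0.04910640

-0.049106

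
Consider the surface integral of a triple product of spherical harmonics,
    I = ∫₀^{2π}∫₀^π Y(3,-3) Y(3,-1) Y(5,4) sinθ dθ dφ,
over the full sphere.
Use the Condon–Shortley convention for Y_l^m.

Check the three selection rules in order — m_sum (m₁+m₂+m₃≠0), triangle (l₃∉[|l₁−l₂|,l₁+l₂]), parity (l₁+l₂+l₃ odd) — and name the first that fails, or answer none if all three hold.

parity

m₁+m₂+m₃ = -3 − 1 + 4 = 0  ✓
triangle: |3−3|=0 ≤ l₃=5 ≤ 3+3=6  ✓
parity: l₁+l₂+l₃ = 11 is odd  ✗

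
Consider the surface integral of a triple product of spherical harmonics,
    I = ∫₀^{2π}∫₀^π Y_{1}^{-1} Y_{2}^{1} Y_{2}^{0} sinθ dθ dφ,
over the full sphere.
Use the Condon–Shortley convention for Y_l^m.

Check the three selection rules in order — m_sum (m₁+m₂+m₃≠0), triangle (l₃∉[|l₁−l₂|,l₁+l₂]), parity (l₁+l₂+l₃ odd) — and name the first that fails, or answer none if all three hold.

parity

Σmᵢ = 0  ✓
l₃∈[|l₁−l₂|,l₁+l₂]=[1,3], have l₃=2  ✓
Σlᵢ = 5 ⇒ odd  ✗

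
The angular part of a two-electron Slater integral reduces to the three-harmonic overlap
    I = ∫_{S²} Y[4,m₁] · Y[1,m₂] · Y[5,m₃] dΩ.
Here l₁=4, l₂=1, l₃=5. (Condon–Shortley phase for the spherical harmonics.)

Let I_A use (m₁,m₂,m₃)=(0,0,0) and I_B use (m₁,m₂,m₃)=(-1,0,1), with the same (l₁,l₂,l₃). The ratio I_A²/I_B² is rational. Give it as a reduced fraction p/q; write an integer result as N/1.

Same 4,1,5: normalisation and zero-m 3j drop out of the ratio.
A: Δ: 0! 8! 2! / 11! → 1/495; sum: t=0:+1/576 = 1/576; 3j²(4 1 5; 0 0 0) = Δ·Π!·Σ² = 5/99  (sign -1)
B: Δ: 0! 8! 2! / 11! → 1/495; sum: t=0:+1/720 = 1/720; 3j²(4 1 5; -1 0 1) = Δ·Π!·Σ² = 8/165  (sign +1)
I_A²/I_B² = (5/99)/(8/165) = 25/24

25/24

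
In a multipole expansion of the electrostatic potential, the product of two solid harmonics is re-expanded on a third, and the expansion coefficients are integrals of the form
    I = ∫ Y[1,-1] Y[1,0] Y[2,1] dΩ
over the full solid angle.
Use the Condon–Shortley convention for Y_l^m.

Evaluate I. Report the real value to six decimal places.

-0.218510

Checks pass: Σm=0; 4 even; l₃=2∈[0,2].
(2·1+1)(2·1+1)(2·2+1) = 45
Δ: 0! 2! 2! / 5! → 1/30
sum: t=0:+1/1 = 1/1
3j²(1 1 2; 0 0 0) = Δ·Π!·Σ² = 2/15  (sign +1)
sum: t=0:+1/2 = 1/2
3j²(1 1 2; -1 0 1) = Δ·Π!·Σ² = 1/10  (sign -1)
combine: 4πI² = 45·2/15·1/10 = 3/5
take √, sign -1: I = -0.21850969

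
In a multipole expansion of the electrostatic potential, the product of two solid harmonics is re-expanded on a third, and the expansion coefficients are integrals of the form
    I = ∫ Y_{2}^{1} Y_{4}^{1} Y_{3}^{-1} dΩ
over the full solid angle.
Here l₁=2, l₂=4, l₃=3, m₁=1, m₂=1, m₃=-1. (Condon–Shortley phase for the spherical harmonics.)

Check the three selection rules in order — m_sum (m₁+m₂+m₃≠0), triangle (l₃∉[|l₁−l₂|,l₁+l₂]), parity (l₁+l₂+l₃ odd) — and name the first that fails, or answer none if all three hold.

m_sum

Σmᵢ = 1  ✗
l₃∈[|l₁−l₂|,l₁+l₂]=[2,6], have l₃=3
Σlᵢ = 9 ⇒ odd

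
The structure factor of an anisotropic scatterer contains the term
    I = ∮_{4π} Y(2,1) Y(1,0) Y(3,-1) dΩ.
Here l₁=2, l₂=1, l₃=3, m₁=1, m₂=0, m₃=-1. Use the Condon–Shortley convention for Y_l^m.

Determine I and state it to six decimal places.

-0.233597

Checks pass: Σm=0; 6 even; l₃=3∈[1,3].
(2·2+1)(2·1+1)(2·3+1) = 105
Δ: 0! 4! 2! / 7! → 1/105
sum: t=0:+1/4 = 1/4
3j²(2 1 3; 0 0 0) = Δ·Π!·Σ² = 3/35  (sign -1)
sum: t=0:+1/6 = 1/6
3j²(2 1 3; 1 0 -1) = Δ·Π!·Σ² = 8/105  (sign +1)
combine: 4πI² = 105·3/35·8/105 = 24/35
take √, sign -1: I = -0.23359668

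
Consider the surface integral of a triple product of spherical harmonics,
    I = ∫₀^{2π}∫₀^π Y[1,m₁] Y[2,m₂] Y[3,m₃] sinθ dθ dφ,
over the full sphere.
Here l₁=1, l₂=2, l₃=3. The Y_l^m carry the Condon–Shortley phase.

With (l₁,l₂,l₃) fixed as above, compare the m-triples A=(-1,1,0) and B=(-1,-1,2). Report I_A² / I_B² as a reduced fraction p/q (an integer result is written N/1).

3/10

l's match ⇒ only the (l;m) 3-j factors differ between A and B.
A: triangle coeff Δ(1,2,3) = 1/105; Σ_t [0,0]: t=0:+1/12 = 1/12; (3j)²=1/35 [(1 2 3; -1 1 0)], sign=-1
B: triangle coeff Δ(1,2,3) = 1/105; Σ_t [0,0]: t=0:+1/12 = 1/12; (3j)²=2/21 [(1 2 3; -1 -1 2)], sign=-1
I_A²/I_B² = (1/35)/(2/21) = 3/10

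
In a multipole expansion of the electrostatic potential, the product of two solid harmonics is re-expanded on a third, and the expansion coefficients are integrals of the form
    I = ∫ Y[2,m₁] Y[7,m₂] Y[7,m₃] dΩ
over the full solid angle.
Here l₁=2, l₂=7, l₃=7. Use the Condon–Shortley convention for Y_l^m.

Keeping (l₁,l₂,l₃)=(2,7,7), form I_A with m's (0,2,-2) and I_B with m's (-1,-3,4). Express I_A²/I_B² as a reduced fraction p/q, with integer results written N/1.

l's match ⇒ only the (l;m) 3-j factors differ between A and B.
A: triangle coeff Δ(2,7,7) = 1/185640; Σ_t [0,2]: t=0:+1/8709120 t=1:−1/967680 t=2:+1/2419200 = -11/21772800; (3j)²=242/23205 [(2 7 7; 0 2 -2)], sign=+1
B: triangle coeff Δ(2,7,7) = 1/185640; Σ_t [1,2]: t=1:−1/4354560 t=2:+1/14515200 = -1/6220800; (3j)²=77/4420 [(2 7 7; -1 -3 4)], sign=+1
I_A²/I_B² = (242/23205)/(77/4420) = 88/147

88/147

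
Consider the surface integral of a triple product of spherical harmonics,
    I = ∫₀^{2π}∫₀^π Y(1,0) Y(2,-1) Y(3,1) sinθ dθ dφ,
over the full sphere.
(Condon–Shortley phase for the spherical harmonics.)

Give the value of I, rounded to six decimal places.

-0.233597

Checks pass: Σm=0; 6 even; l₃=3∈[1,3].
(2·1+1)(2·2+1)(2·3+1) = 105
Δ: 0! 2! 4! / 7! → 1/105
sum: t=0:+1/4 = 1/4
3j²(1 2 3; 0 0 0) = Δ·Π!·Σ² = 3/35  (sign -1)
sum: t=0:+1/6 = 1/6
3j²(1 2 3; 0 -1 1) = Δ·Π!·Σ² = 8/105  (sign +1)
combine: 4πI² = 105·3/35·8/105 = 24/35
take √, sign -1: I = -0.23359668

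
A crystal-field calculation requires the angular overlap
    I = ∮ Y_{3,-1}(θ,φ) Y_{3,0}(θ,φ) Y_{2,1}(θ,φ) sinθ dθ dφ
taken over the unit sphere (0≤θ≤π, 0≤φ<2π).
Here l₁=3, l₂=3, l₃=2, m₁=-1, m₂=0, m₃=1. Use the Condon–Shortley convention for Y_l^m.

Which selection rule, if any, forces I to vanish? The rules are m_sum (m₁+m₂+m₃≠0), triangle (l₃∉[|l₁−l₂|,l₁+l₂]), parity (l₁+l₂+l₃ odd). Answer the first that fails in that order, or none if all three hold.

Σmᵢ = 0  ✓
l₃∈[|l₁−l₂|,l₁+l₂]=[0,6], have l₃=2  ✓
Σlᵢ = 8 ⇒ even  ✓

none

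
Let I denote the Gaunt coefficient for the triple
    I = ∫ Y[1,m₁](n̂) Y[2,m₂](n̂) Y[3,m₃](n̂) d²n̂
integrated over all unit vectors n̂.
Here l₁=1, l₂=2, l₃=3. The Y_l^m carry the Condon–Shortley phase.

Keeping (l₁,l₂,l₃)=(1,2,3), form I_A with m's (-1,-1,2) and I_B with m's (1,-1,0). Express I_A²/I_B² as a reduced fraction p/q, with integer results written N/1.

Shared (l₁,l₂,l₃)=(1,2,3): N and (l;000)² cancel in I_A²/I_B².
A: Δ = 0!·2!·4!/7! = 1/105; Racah Σ t=0..0: t=0:+1/12 = 1/12; ⇒ 3j(1 2 3; -1 -1 2)² = 2/21, sgn -1
B: Δ = 0!·2!·4!/7! = 1/105; Racah Σ t=0..0: t=0:+1/12 = 1/12; ⇒ 3j(1 2 3; 1 -1 0)² = 1/35, sgn -1
I_A²/I_B² = (2/21)/(1/35) = 10/3

10/3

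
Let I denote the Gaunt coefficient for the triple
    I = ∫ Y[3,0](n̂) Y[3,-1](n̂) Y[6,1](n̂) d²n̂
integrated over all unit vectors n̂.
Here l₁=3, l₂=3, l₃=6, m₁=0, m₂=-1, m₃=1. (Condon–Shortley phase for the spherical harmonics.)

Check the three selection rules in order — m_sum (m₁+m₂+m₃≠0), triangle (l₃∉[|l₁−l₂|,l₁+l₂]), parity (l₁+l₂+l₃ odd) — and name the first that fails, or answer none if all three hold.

none

azimuthal sum: 0 − 1 + 1 = 0  ✓
0 ≤ 6 ≤ 6 (triangle on l)  ✓
L = 3 + 3 + 6 = 12 (even)  ✓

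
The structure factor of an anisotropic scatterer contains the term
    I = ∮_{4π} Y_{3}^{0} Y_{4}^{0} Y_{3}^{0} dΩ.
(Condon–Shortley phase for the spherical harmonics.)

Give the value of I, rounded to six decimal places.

m-sum 0 ✓  L=10 even ✓  1≤3≤7 ✓
Π(2lᵢ+1) = 7×9×7 = 441
triangle coeff Δ(3,4,3) = 1/34650
Σ_t [1,3]: t=1:−1/72 t=2:+1/16 t=3:−1/72 = 5/144
(3j)²=2/77 [(3 4 3; 0 0 0)], sign=-1
(m-triple is (0,0,0) — same symbol as above.)
⇒ 4πI² = 36/121
I = (+1)√(36/121/(4π)) = 0.15386989

0.153870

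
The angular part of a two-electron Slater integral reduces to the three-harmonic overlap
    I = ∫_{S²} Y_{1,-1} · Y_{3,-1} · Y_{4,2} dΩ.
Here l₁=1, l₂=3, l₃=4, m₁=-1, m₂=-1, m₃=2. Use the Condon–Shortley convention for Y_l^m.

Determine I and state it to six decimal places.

0.238414

Rules hold: Σm=0, L=8 even, 2≤4≤4.
N = 3·7·9 = 189
Δ = 0!·2!·6!/9! = 1/252
Racah Σ t=0..0: t=0:+1/36 = 1/36
⇒ 3j(1 3 4; 0 0 0)² = 4/63, sgn +1
Racah Σ t=0..0: t=0:+1/96 = 1/96
⇒ 3j(1 3 4; -1 -1 2)² = 5/84, sgn +1
4πI² = N·(3j₀)²·(3jₘ)² = 5/7
I = +1·√(0.714286/4π) = 0.23841361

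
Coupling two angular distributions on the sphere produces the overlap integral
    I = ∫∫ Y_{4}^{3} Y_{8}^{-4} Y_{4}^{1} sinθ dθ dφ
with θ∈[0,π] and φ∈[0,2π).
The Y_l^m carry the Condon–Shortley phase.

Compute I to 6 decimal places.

Checks pass: Σm=0; 16 even; l₃=4∈[4,12].
(2·4+1)(2·8+1)(2·4+1) = 1377
Δ: 8! 0! 8! / 17! → 1/218790
sum: t=4:+1/331776 = 1/331776
3j²(4 8 4; 0 0 0) = Δ·Π!·Σ² = 490/21879  (sign +1)
sum: t=1:−1/3628800 = -1/3628800
3j²(4 8 4; 3 -4 1) = Δ·Π!·Σ² = 16/1105  (sign +1)
combine: 4πI² = 1377·490/21879·16/1105 = 14112/31603
take √, sign +1: I = 0.18850601

0.188506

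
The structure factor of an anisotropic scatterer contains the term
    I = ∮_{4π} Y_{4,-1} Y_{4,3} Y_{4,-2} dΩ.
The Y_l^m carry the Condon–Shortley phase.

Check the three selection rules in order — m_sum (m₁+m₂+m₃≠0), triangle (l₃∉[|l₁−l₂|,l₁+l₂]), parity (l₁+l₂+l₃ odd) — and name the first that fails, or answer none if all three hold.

none

m₁+m₂+m₃ = -1 + 3 − 2 = 0  ✓
triangle: |4−4|=0 ≤ l₃=4 ≤ 4+4=8  ✓
parity: l₁+l₂+l₃ = 12 is even  ✓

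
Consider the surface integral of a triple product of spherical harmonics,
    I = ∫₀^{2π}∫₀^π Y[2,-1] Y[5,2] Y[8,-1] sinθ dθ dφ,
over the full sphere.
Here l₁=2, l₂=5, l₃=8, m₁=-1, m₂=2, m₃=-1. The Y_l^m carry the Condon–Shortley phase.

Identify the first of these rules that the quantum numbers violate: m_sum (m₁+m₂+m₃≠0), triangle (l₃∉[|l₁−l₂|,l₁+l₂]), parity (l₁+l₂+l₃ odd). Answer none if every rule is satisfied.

m₁+m₂+m₃ = -1 + 2 − 1 = 0  ✓
triangle: |2−5|=3 ≤ l₃=8 ≤ 2+5=7  ✗
parity: l₁+l₂+l₃ = 15 is odd

triangle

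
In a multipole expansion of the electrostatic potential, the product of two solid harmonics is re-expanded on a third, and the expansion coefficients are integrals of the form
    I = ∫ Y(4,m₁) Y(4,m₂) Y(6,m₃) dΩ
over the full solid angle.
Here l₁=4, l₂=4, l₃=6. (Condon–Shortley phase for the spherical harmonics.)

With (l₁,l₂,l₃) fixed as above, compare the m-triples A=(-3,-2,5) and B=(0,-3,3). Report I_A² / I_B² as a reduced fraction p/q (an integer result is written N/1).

l's match ⇒ only the (l;m) 3-j factors differ between A and B.
A: triangle coeff Δ(4,4,6) = 1/1261260; Σ_t [1,2]: t=1:−1/86400 t=2:+1/172800 = -1/172800; (3j)²=1/130 [(4 4 6; -3 -2 5)], sign=+1
B: triangle coeff Δ(4,4,6) = 1/1261260; Σ_t [0,1]: t=0:+1/11520 t=1:−1/25920 = 1/20736; (3j)²=5/429 [(4 4 6; 0 -3 3)], sign=-1
I_A²/I_B² = (1/130)/(5/429) = 33/50

33/50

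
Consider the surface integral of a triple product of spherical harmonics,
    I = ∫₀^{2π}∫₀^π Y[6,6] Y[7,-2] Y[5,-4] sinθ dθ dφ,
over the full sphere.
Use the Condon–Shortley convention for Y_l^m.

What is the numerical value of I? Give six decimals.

Checks pass: Σm=0; 18 even; l₃=5∈[1,13].
(2·6+1)(2·7+1)(2·5+1) = 2145
Δ: 8! 4! 6! / 19! → 1/174594420
sum: t=2:+1/4147200 t=3:−1/207360 t=4:+1/82944 t=5:−1/207360 t=6:+1/4147200 = 1/345600
3j²(6 7 5; 0 0 0) = Δ·Π!·Σ² = 420/46189  (sign -1)
sum: t=0:+1/116121600 = 1/116121600
3j²(6 7 5; 6 -2 -4) = Δ·Π!·Σ² = 27/8398  (sign -1)
combine: 4πI² = 2145·420/46189·27/8398 = 85050/1356277
take √, sign +1: I = 0.07064119

0.070641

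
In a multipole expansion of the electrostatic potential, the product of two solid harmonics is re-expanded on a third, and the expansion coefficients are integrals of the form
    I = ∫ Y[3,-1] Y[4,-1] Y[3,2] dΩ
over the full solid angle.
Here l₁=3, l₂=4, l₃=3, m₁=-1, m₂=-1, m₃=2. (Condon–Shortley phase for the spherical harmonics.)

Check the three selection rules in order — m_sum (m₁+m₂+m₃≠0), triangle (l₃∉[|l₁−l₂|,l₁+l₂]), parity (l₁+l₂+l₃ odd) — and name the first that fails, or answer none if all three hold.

none

Σmᵢ = 0  ✓
l₃∈[|l₁−l₂|,l₁+l₂]=[1,7], have l₃=3  ✓
Σlᵢ = 10 ⇒ even  ✓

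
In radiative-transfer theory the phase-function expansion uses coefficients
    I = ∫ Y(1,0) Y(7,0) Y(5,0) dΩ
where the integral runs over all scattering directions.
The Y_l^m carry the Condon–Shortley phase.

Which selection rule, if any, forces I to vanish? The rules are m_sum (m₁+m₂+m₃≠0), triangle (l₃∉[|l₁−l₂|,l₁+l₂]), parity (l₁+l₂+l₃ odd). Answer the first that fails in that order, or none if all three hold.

triangle

azimuthal sum: 0 + 0 + 0 = 0  ✓
6 ≤ 5 ≤ 8 (triangle on l)  ✗
L = 1 + 7 + 5 = 13 (odd)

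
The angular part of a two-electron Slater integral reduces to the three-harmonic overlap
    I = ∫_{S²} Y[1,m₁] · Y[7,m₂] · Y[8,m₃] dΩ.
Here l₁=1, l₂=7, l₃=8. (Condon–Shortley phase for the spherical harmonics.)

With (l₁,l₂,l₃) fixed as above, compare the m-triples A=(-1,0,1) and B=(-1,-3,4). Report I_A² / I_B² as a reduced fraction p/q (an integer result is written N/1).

6/11

l's match ⇒ only the (l;m) 3-j factors differ between A and B.
A: triangle coeff Δ(1,7,8) = 1/2040; Σ_t [0,0]: t=0:+1/50803200 = 1/50803200; (3j)²=3/170 [(1 7 8; -1 0 1)], sign=-1
B: triangle coeff Δ(1,7,8) = 1/2040; Σ_t [0,0]: t=0:+1/174182400 = 1/174182400; (3j)²=11/340 [(1 7 8; -1 -3 4)], sign=+1
I_A²/I_B² = (3/170)/(11/340) = 6/11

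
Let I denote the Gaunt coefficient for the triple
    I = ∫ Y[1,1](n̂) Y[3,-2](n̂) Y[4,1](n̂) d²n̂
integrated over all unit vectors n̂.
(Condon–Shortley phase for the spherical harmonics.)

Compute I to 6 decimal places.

Checks pass: Σm=0; 8 even; l₃=4∈[2,4].
(2·1+1)(2·3+1)(2·4+1) = 189
Δ: 0! 2! 6! / 9! → 1/252
sum: t=0:+1/36 = 1/36
3j²(1 3 4; 0 0 0) = Δ·Π!·Σ² = 4/63  (sign +1)
sum: t=0:+1/240 = 1/240
3j²(1 3 4; 1 -2 1) = Δ·Π!·Σ² = 1/84  (sign -1)
combine: 4πI² = 189·4/63·1/84 = 1/7
take √, sign -1: I = -0.10662181

-0.106622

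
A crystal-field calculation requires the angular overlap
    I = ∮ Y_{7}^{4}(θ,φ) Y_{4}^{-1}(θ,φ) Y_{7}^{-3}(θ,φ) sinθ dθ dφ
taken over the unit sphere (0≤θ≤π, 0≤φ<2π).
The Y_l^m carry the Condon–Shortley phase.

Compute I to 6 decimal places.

m-sum 0 ✓  L=18 even ✓  3≤7≤11 ✓
Π(2lᵢ+1) = 15×9×15 = 2025
triangle coeff Δ(7,4,7) = 1/58198140
Σ_t [0,4]: t=0:+1/17418240 t=1:−1/622080 t=2:+1/230400 t=3:−1/622080 t=4:+1/17418240 = 1/806400
(3j)²=2268/230945 [(7 4 7; 0 0 0)], sign=-1
Σ_t [0,3]: t=0:+1/4354560 t=1:−1/1935360 t=2:+1/8709120 t=3:−1/522547200 = -13/74649600
(3j)²=91/11628 [(7 4 7; 4 -1 -3)], sign=-1
⇒ 4πI² = 178605/1147619
I = (+1)√(178605/1147619/(4π)) = 0.11128663

0.111287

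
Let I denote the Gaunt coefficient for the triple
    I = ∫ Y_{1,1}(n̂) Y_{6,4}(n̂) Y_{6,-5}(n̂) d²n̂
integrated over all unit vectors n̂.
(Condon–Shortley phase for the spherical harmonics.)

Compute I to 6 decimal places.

0.000000

Σlᵢ=13 odd — θ-integrand is odd under cosθ→−cosθ; I=0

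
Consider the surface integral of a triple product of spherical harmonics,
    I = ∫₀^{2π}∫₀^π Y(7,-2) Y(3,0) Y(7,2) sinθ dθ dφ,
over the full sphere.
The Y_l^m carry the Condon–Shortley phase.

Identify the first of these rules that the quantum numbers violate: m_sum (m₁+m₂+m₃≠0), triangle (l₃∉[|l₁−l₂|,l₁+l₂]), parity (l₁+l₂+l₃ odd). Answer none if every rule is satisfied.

parity

Σmᵢ = 0  ✓
l₃∈[|l₁−l₂|,l₁+l₂]=[4,10], have l₃=7  ✓
Σlᵢ = 17 ⇒ odd  ✗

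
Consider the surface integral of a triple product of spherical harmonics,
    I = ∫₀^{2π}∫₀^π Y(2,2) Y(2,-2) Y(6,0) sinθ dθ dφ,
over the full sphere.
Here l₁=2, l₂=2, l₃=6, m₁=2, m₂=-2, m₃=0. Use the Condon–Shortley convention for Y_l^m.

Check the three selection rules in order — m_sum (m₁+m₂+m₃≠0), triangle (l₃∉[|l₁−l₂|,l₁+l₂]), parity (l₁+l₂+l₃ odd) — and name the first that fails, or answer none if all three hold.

triangle

m₁+m₂+m₃ = 2 − 2 + 0 = 0  ✓
triangle: |2−2|=0 ≤ l₃=6 ≤ 2+2=4  ✗
parity: l₁+l₂+l₃ = 10 is even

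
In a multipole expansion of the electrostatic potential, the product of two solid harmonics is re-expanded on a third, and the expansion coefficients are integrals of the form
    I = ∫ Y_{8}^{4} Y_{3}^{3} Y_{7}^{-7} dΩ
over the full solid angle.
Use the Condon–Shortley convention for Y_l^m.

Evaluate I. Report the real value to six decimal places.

-0.020973

Checks pass: Σm=0; 18 even; l₃=7∈[5,11].
(2·8+1)(2·3+1)(2·7+1) = 1785
Δ: 4! 12! 2! / 19! → 1/5290740
sum: t=1:−1/7257600 t=2:+1/2073600 t=3:−1/7257600 = 1/4838400
3j²(8 3 7; 0 0 0) = Δ·Π!·Σ² = 252/20995  (sign -1)
sum: t=4:+1/22992076800 = 1/22992076800
3j²(8 3 7; 4 3 -7) = Δ·Π!·Σ² = 1/3876  (sign +1)
combine: 4πI² = 1785·252/20995·1/3876 = 441/79781
take √, sign -1: I = -0.02097320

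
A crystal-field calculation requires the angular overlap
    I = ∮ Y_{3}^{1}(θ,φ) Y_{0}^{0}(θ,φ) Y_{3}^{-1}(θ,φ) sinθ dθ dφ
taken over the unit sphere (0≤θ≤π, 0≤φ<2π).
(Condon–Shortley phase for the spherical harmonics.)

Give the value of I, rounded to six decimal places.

-0.282095

Checks pass: Σm=0; 6 even; l₃=3∈[3,3].
(2·3+1)(2·0+1)(2·3+1) = 49
Δ: 0! 6! 0! / 7! → 1/7
sum: t=0:+1/36 = 1/36
3j²(3 0 3; 0 0 0) = Δ·Π!·Σ² = 1/7  (sign -1)
sum: t=0:+1/48 = 1/48
3j²(3 0 3; 1 0 -1) = Δ·Π!·Σ² = 1/7  (sign +1)
combine: 4πI² = 49·1/7·1/7 = 1/1
take √, sign -1: I = -0.28209479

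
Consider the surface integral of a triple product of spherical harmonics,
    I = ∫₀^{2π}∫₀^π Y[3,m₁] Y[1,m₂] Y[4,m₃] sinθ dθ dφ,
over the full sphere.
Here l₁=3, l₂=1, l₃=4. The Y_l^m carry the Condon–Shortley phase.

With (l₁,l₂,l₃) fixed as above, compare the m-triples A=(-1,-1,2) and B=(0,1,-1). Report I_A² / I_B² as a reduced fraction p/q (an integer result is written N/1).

Same 3,1,4: normalisation and zero-m 3j drop out of the ratio.
A: Δ: 0! 6! 2! / 9! → 1/252; sum: t=0:+1/96 = 1/96; 3j²(3 1 4; -1 -1 2) = Δ·Π!·Σ² = 5/84  (sign +1)
B: Δ: 0! 6! 2! / 9! → 1/252; sum: t=0:+1/72 = 1/72; 3j²(3 1 4; 0 1 -1) = Δ·Π!·Σ² = 5/126  (sign -1)
I_A²/I_B² = (5/84)/(5/126) = 3/2

3/2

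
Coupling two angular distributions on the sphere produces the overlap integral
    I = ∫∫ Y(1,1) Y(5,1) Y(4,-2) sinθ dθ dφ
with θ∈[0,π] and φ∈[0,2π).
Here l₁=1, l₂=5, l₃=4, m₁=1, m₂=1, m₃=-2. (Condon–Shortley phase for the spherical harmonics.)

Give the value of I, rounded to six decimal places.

-0.120286

Checks pass: Σm=0; 10 even; l₃=4∈[4,6].
(2·1+1)(2·5+1)(2·4+1) = 297
Δ: 2! 0! 8! / 11! → 1/495
sum: t=1:−1/576 = -1/576
3j²(1 5 4; 0 0 0) = Δ·Π!·Σ² = 5/99  (sign -1)
sum: t=0:+1/2880 = 1/2880
3j²(1 5 4; 1 1 -2) = Δ·Π!·Σ² = 2/165  (sign +1)
combine: 4πI² = 297·5/99·2/165 = 2/11
take √, sign -1: I = -0.12028562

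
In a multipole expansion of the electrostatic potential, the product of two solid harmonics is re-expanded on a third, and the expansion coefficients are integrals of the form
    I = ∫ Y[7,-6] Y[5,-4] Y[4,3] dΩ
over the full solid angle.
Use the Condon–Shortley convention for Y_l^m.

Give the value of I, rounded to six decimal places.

m-sum = -6 − 4 + 3 = -7 ≠ 0 ⇒ I = 0

0.000000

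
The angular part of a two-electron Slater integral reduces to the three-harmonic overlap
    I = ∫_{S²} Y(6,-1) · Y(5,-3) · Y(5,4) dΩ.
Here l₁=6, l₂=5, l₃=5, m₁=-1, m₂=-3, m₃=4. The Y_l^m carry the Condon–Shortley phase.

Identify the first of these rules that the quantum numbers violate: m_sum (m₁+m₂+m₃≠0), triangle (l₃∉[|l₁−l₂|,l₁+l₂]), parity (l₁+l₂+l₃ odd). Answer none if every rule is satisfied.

m₁+m₂+m₃ = -1 − 3 + 4 = 0  ✓
triangle: |6−5|=1 ≤ l₃=5 ≤ 6+5=11  ✓
parity: l₁+l₂+l₃ = 16 is even  ✓

none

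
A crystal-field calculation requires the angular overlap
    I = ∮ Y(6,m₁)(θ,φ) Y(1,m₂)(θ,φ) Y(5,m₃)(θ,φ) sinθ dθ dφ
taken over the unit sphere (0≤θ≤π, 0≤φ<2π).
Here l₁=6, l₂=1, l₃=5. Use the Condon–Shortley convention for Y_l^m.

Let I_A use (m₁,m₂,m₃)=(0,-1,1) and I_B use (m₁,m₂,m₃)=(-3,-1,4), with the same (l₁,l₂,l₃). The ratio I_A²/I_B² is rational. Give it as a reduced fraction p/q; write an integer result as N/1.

Shared (l₁,l₂,l₃)=(6,1,5): N and (l;000)² cancel in I_A²/I_B².
A: Δ = 2!·10!·0!/13! = 1/858; Racah Σ t=0..0: t=0:+1/34560 = 1/34560; ⇒ 3j(6 1 5; 0 -1 1)² = 5/286, sgn +1
B: Δ = 2!·10!·0!/13! = 1/858; Racah Σ t=0..0: t=0:+1/725760 = 1/725760; ⇒ 3j(6 1 5; -3 -1 4)² = 1/286, sgn -1
I_A²/I_B² = (5/286)/(1/286) = 5/1

5/1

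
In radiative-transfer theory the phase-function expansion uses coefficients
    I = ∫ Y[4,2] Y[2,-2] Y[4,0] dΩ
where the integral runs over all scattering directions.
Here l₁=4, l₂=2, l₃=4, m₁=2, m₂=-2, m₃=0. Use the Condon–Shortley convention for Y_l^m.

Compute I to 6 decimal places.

Rules hold: Σm=0, L=10 even, 2≤4≤6.
N = 9·5·9 = 405
Δ = 2!·6!·2!/11! = 1/13860
Racah Σ t=0..2: t=0:+1/192 t=1:−1/36 t=2:+1/192 = -5/288
⇒ 3j(4 2 4; 0 0 0)² = 20/693, sgn -1
Racah Σ t=0..0: t=0:+1/192 = 1/192
⇒ 3j(4 2 4; 2 -2 0)² = 3/77, sgn +1
4πI² = N·(3j₀)²·(3jₘ)² = 2700/5929
I = -1·√(0.455389/4π) = -0.19036462

-0.190365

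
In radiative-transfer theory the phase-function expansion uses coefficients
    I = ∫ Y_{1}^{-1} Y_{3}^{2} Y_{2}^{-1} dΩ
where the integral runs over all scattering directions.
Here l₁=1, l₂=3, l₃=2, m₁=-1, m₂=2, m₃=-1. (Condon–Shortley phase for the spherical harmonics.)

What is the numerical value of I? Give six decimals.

Checks pass: Σm=0; 6 even; l₃=2∈[2,4].
(2·1+1)(2·3+1)(2·2+1) = 105
Δ: 2! 0! 4! / 7! → 1/105
sum: t=1:−1/4 = -1/4
3j²(1 3 2; 0 0 0) = Δ·Π!·Σ² = 3/35  (sign -1)
sum: t=2:+1/12 = 1/12
3j²(1 3 2; -1 2 -1) = Δ·Π!·Σ² = 2/21  (sign -1)
combine: 4πI² = 105·3/35·2/21 = 6/7
take √, sign +1: I = 0.26116903

0.261169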